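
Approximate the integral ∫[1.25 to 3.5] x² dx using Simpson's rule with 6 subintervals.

f(x) = x²
a = 1.25, b = 3.5, n = 6
h = (b - a)/n = 0.375000

Simpson's rule: (h/3)[f(x₀) + 4f(x₁) + 2f(x₂) + ... + f(xₙ)]

x_0 = 1.2500, f(x_0) = 1.562500, coefficient = 1
x_1 = 1.6250, f(x_1) = 2.640625, coefficient = 4
x_2 = 2.0000, f(x_2) = 4.000000, coefficient = 2
x_3 = 2.3750, f(x_3) = 5.640625, coefficient = 4
x_4 = 2.7500, f(x_4) = 7.562500, coefficient = 2
x_5 = 3.1250, f(x_5) = 9.765625, coefficient = 4
x_6 = 3.5000, f(x_6) = 12.250000, coefficient = 1

I ≈ (0.375000/3) × 109.125000 = 13.640625
Exact value: 13.640625
Error: 0.000000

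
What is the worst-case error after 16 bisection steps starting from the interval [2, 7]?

Bisection error bound: |error| ≤ (b-a)/2^n
|error| ≤ (7 - 2)/2^16 = 5/2^16
|error| ≤ 0.0000762939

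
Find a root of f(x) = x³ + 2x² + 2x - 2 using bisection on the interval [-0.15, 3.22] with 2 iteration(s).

f(x) = x³ + 2x² + 2x - 2
Initial interval: [-0.15, 3.22]

Iteration 1:
  c_1 = (-0.150000 + 3.220000)/2 = 1.535000
  f(c_1) = f(1.535000) = 9.399255
  f(a) × f(c) < 0, new interval: [-0.150000, 1.535000]
Iteration 2:
  c_2 = (-0.150000 + 1.535000)/2 = 0.692500
  f(c_2) = f(0.692500) = 0.676205
  f(a) × f(c) < 0, new interval: [-0.150000, 0.692500]

After 2 iteration(s), the approximation is c_2 = 0.692500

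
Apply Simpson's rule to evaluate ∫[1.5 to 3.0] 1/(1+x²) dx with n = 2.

f(x) = 1/(1+x²)
a = 1.5, b = 3.0, n = 2
h = (b - a)/n = 0.750000

Simpson's rule: (h/3)[f(x₀) + 4f(x₁) + 2f(x₂) + ... + f(xₙ)]

x_0 = 1.5000, f(x_0) = 0.307692, coefficient = 1
x_1 = 2.2500, f(x_1) = 0.164948, coefficient = 4
x_2 = 3.0000, f(x_2) = 0.100000, coefficient = 1

I ≈ (0.750000/3) × 1.067486 = 0.266872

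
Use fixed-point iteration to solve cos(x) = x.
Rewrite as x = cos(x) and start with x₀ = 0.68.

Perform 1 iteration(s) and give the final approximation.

Equation: cos(x) = x
Fixed-point form: x = cos(x)
x₀ = 0.68

x_1 = g(0.680000) = 0.777573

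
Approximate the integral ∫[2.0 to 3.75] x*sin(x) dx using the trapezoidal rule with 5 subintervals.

f(x) = x*sin(x)
a = 2.0, b = 3.75, n = 5
h = (b - a)/n = 0.350000

Trapezoidal rule: (h/2)[f(x₀) + 2f(x₁) + 2f(x₂) + ... + f(xₙ)]

x_0 = 2.0000, f(x_0) = 1.818595, coefficient = 1
x_1 = 2.3500, f(x_1) = 1.671962, coefficient = 2
x_2 = 2.7000, f(x_2) = 1.153926, coefficient = 2
x_3 = 3.0500, f(x_3) = 0.278967, coefficient = 2
x_4 = 3.4000, f(x_4) = -0.868840, coefficient = 2
x_5 = 3.7500, f(x_5) = -2.143355, coefficient = 1

I ≈ (0.350000/2) × 4.147271 = 0.725772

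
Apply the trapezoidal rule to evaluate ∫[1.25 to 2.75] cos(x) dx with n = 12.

f(x) = cos(x)
a = 1.25, b = 2.75, n = 12
h = (b - a)/n = 0.125000

Trapezoidal rule: (h/2)[f(x₀) + 2f(x₁) + 2f(x₂) + ... + f(xₙ)]

x_0 = 1.2500, f(x_0) = 0.315322, coefficient = 1
x_1 = 1.3750, f(x_1) = 0.194548, coefficient = 2
x_2 = 1.5000, f(x_2) = 0.070737, coefficient = 2
x_3 = 1.6250, f(x_3) = -0.054177, coefficient = 2
x_4 = 1.7500, f(x_4) = -0.178246, coefficient = 2
x_5 = 1.8750, f(x_5) = -0.299534, coefficient = 2
x_6 = 2.0000, f(x_6) = -0.416147, coefficient = 2
x_7 = 2.1250, f(x_7) = -0.526266, coefficient = 2
x_8 = 2.2500, f(x_8) = -0.628174, coefficient = 2
x_9 = 2.3750, f(x_9) = -0.720278, coefficient = 2
x_10 = 2.5000, f(x_10) = -0.801144, coefficient = 2
x_11 = 2.6250, f(x_11) = -0.869507, coefficient = 2
x_12 = 2.7500, f(x_12) = -0.924302, coefficient = 1

I ≈ (0.125000/2) × -9.065356 = -0.566585
Exact value: -0.567324
Error: 0.000739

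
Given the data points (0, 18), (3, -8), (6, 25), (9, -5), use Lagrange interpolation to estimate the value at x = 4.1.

Lagrange interpolation formula:
P(x) = Σ yᵢ × Lᵢ(x)
where Lᵢ(x) = Π_{j≠i} (x - xⱼ)/(xᵢ - xⱼ)

L_0(4.1) = (4.1 - 3)/(0 - 3) × (4.1 - 6)/(0 - 6) × (4.1 - 9)/(0 - 9) = -0.063216
L_1(4.1) = (4.1 - 0)/(3 - 0) × (4.1 - 6)/(3 - 6) × (4.1 - 9)/(3 - 9) = 0.706870
L_2(4.1) = (4.1 - 0)/(6 - 0) × (4.1 - 3)/(6 - 3) × (4.1 - 9)/(6 - 9) = 0.409241
L_3(4.1) = (4.1 - 0)/(9 - 0) × (4.1 - 3)/(9 - 3) × (4.1 - 6)/(9 - 6) = -0.052895

P(4.1) = 18×L_0(4.1) + (-8)×L_1(4.1) + 25×L_2(4.1) + (-5)×L_3(4.1)
P(4.1) = 3.702642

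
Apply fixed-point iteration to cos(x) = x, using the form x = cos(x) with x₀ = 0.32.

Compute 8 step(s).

Equation: cos(x) = x
Fixed-point form: x = cos(x)
x₀ = 0.32

x_1 = g(0.320000) = 0.949235
x_2 = g(0.949235) = 0.582305
x_3 = g(0.582305) = 0.835197
x_4 = g(0.835197) = 0.671031
x_5 = g(0.671031) = 0.783181
x_6 = g(0.783181) = 0.708673
x_7 = g(0.708673) = 0.759226
x_8 = g(0.759226) = 0.725369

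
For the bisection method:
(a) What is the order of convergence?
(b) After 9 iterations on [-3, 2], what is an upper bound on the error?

(a) Bisection has linear (order 1) convergence; the error is halved each step.

(b) Error bound = (b-a)/2^n = (2 - (-3))/2^{9}
    = 5/2^{9}

(a) 1 (linear); (b) error ≤ 9.77e-03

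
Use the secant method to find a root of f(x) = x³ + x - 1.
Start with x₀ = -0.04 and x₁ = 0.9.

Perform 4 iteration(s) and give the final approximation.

f(x) = x³ + x - 1
x₀ = -0.04, x₁ = 0.9

Secant formula: x_{n+1} = x_n - f(x_n)(x_n - x_{n-1})/(f(x_n) - f(x_{n-1}))

Iteration 1:
  f(-0.040000) = -1.040064
  f(0.900000) = 0.629000
  x_2 = 0.900000 - 0.629000×(0.900000 - (-0.040000))/(0.629000 - (-1.040064))
       = 0.545754
Iteration 2:
  f(0.900000) = 0.629000
  f(0.545754) = -0.291695
  x_3 = 0.545754 - (-0.291695)×(0.545754 - 0.900000)/(-0.291695 - 0.629000)
       = 0.657986
Iteration 3:
  f(0.545754) = -0.291695
  f(0.657986) = -0.057141
  x_4 = 0.657986 - (-0.057141)×(0.657986 - 0.545754)/(-0.057141 - (-0.291695))
       = 0.685328
Iteration 4:
  f(0.657986) = -0.057141
  f(0.685328) = 0.007209
  x_5 = 0.685328 - 0.007209×(0.685328 - 0.657986)/(0.007209 - (-0.057141))
       = 0.682265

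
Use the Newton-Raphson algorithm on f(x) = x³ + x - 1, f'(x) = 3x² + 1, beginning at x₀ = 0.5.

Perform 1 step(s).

f(x) = x³ + x - 1
f'(x) = 3x² + 1
x₀ = 0.5

Newton-Raphson formula: x_{n+1} = x_n - f(x_n)/f'(x_n)

Iteration 1:
  f(0.500000) = -0.375000
  f'(0.500000) = 1.750000
  x_1 = 0.500000 - (-0.375000)/1.750000 = 0.714286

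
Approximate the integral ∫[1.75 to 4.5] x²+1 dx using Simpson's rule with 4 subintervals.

f(x) = x²+1
a = 1.75, b = 4.5, n = 4
h = (b - a)/n = 0.687500

Simpson's rule: (h/3)[f(x₀) + 4f(x₁) + 2f(x₂) + ... + f(xₙ)]

x_0 = 1.7500, f(x_0) = 4.062500, coefficient = 1
x_1 = 2.4375, f(x_1) = 6.941406, coefficient = 4
x_2 = 3.1250, f(x_2) = 10.765625, coefficient = 2
x_3 = 3.8125, f(x_3) = 15.535156, coefficient = 4
x_4 = 4.5000, f(x_4) = 21.250000, coefficient = 1

I ≈ (0.687500/3) × 136.750000 = 31.338542
Exact value: 31.338542
Error: 0.000000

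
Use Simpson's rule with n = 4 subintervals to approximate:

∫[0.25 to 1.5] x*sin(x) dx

f(x) = x*sin(x)
a = 0.25, b = 1.5, n = 4
h = (b - a)/n = 0.312500

Simpson's rule: (h/3)[f(x₀) + 4f(x₁) + 2f(x₂) + ... + f(xₙ)]

x_0 = 0.2500, f(x_0) = 0.061851, coefficient = 1
x_1 = 0.5625, f(x_1) = 0.299983, coefficient = 4
x_2 = 0.8750, f(x_2) = 0.671601, coefficient = 2
x_3 = 1.1875, f(x_3) = 1.101331, coefficient = 4
x_4 = 1.5000, f(x_4) = 1.496242, coefficient = 1

I ≈ (0.312500/3) × 8.506551 = 0.886099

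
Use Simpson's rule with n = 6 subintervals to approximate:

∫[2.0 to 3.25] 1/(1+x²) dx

f(x) = 1/(1+x²)
a = 2.0, b = 3.25, n = 6
h = (b - a)/n = 0.208333

Simpson's rule: (h/3)[f(x₀) + 4f(x₁) + 2f(x₂) + ... + f(xₙ)]

x_0 = 2.0000, f(x_0) = 0.200000, coefficient = 1
x_1 = 2.2083, f(x_1) = 0.170162, coefficient = 4
x_2 = 2.4167, f(x_2) = 0.146193, coefficient = 2
x_3 = 2.6250, f(x_3) = 0.126733, coefficient = 4
x_4 = 2.8333, f(x_4) = 0.110769, coefficient = 2
x_5 = 3.0417, f(x_5) = 0.097544, coefficient = 4
x_6 = 3.2500, f(x_6) = 0.086486, coefficient = 1

I ≈ (0.208333/3) × 2.378169 = 0.165151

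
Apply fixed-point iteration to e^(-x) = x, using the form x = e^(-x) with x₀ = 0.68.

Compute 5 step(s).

Equation: e^(-x) = x
Fixed-point form: x = e^(-x)
x₀ = 0.68

x_1 = g(0.680000) = 0.506617
x_2 = g(0.506617) = 0.602531
x_3 = g(0.602531) = 0.547425
x_4 = g(0.547425) = 0.578438
x_5 = g(0.578438) = 0.560774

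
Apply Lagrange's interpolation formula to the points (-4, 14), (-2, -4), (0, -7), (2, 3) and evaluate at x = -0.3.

Lagrange interpolation formula:
P(x) = Σ yᵢ × Lᵢ(x)
where Lᵢ(x) = Π_{j≠i} (x - xⱼ)/(xᵢ - xⱼ)

L_0(-0.3) = (-0.3 - (-2))/(-4 - (-2)) × (-0.3 - 0)/(-4 - 0) × (-0.3 - 2)/(-4 - 2) = -0.024437
L_1(-0.3) = (-0.3 - (-4))/(-2 - (-4)) × (-0.3 - 0)/(-2 - 0) × (-0.3 - 2)/(-2 - 2) = 0.159562
L_2(-0.3) = (-0.3 - (-4))/(0 - (-4)) × (-0.3 - (-2))/(0 - (-2)) × (-0.3 - 2)/(0 - 2) = 0.904187
L_3(-0.3) = (-0.3 - (-4))/(2 - (-4)) × (-0.3 - (-2))/(2 - (-2)) × (-0.3 - 0)/(2 - 0) = -0.039313

P(-0.3) = 14×L_0(-0.3) + (-4)×L_1(-0.3) + (-7)×L_2(-0.3) + 3×L_3(-0.3)
P(-0.3) = -7.427625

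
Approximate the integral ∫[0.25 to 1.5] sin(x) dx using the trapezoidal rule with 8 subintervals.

f(x) = sin(x)
a = 0.25, b = 1.5, n = 8
h = (b - a)/n = 0.156250

Trapezoidal rule: (h/2)[f(x₀) + 2f(x₁) + 2f(x₂) + ... + f(xₙ)]

x_0 = 0.2500, f(x_0) = 0.247404, coefficient = 1
x_1 = 0.4062, f(x_1) = 0.395167, coefficient = 2
x_2 = 0.5625, f(x_2) = 0.533303, coefficient = 2
x_3 = 0.7188, f(x_3) = 0.658444, coefficient = 2
x_4 = 0.8750, f(x_4) = 0.767544, coefficient = 2
x_5 = 1.0312, f(x_5) = 0.857942, coefficient = 2
x_6 = 1.1875, f(x_6) = 0.927437, coefficient = 2
x_7 = 1.3438, f(x_7) = 0.974336, coefficient = 2
x_8 = 1.5000, f(x_8) = 0.997495, coefficient = 1

I ≈ (0.156250/2) × 11.473243 = 0.896347
Exact value: 0.898175
Error: 0.001828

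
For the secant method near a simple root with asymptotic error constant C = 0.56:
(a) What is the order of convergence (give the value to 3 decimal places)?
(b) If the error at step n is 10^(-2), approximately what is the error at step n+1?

(a) Secant method has superlinear convergence with order φ = (1+√5)/2 ≈ 1.618.
    This means |e_{n+1}| ≈ C|e_n|^1.618.

(b) With |e_n| = 10^(-2) and C = 0.56:
    |e_{n+1}| ≈ 0.56 × (10^(-2))^1.618 = 0.56 × 10^(-3.24)

(a) ≈ 1.618 (golden ratio); (b) |e_{n+1}| ≈ 3.252e-04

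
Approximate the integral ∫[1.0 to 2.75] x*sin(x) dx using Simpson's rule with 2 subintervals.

f(x) = x*sin(x)
a = 1.0, b = 2.75, n = 2
h = (b - a)/n = 0.875000

Simpson's rule: (h/3)[f(x₀) + 4f(x₁) + 2f(x₂) + ... + f(xₙ)]

x_0 = 1.0000, f(x_0) = 0.841471, coefficient = 1
x_1 = 1.8750, f(x_1) = 1.788911, coefficient = 4
x_2 = 2.7500, f(x_2) = 1.049568, coefficient = 1

I ≈ (0.875000/3) × 9.046682 = 2.638616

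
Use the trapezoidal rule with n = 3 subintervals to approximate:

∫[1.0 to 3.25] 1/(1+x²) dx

f(x) = 1/(1+x²)
a = 1.0, b = 3.25, n = 3
h = (b - a)/n = 0.750000

Trapezoidal rule: (h/2)[f(x₀) + 2f(x₁) + 2f(x₂) + ... + f(xₙ)]

x_0 = 1.0000, f(x_0) = 0.500000, coefficient = 1
x_1 = 1.7500, f(x_1) = 0.246154, coefficient = 2
x_2 = 2.5000, f(x_2) = 0.137931, coefficient = 2
x_3 = 3.2500, f(x_3) = 0.086486, coefficient = 1

I ≈ (0.750000/2) × 1.354656 = 0.507996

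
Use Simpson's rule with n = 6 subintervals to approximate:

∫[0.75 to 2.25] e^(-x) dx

f(x) = e^(-x)
a = 0.75, b = 2.25, n = 6
h = (b - a)/n = 0.250000

Simpson's rule: (h/3)[f(x₀) + 4f(x₁) + 2f(x₂) + ... + f(xₙ)]

x_0 = 0.7500, f(x_0) = 0.472367, coefficient = 1
x_1 = 1.0000, f(x_1) = 0.367879, coefficient = 4
x_2 = 1.2500, f(x_2) = 0.286505, coefficient = 2
x_3 = 1.5000, f(x_3) = 0.223130, coefficient = 4
x_4 = 1.7500, f(x_4) = 0.173774, coefficient = 2
x_5 = 2.0000, f(x_5) = 0.135335, coefficient = 4
x_6 = 2.2500, f(x_6) = 0.105399, coefficient = 1

I ≈ (0.250000/3) × 4.403703 = 0.366975
Exact value: 0.366967
Error: 0.000008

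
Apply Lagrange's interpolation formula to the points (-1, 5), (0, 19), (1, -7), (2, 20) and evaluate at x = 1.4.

Lagrange interpolation formula:
P(x) = Σ yᵢ × Lᵢ(x)
where Lᵢ(x) = Π_{j≠i} (x - xⱼ)/(xᵢ - xⱼ)

L_0(1.4) = (1.4 - 0)/(-1 - 0) × (1.4 - 1)/(-1 - 1) × (1.4 - 2)/(-1 - 2) = 0.056000
L_1(1.4) = (1.4 - (-1))/(0 - (-1)) × (1.4 - 1)/(0 - 1) × (1.4 - 2)/(0 - 2) = -0.288000
L_2(1.4) = (1.4 - (-1))/(1 - (-1)) × (1.4 - 0)/(1 - 0) × (1.4 - 2)/(1 - 2) = 1.008000
L_3(1.4) = (1.4 - (-1))/(2 - (-1)) × (1.4 - 0)/(2 - 0) × (1.4 - 1)/(2 - 1) = 0.224000

P(1.4) = 5×L_0(1.4) + 19×L_1(1.4) + (-7)×L_2(1.4) + 20×L_3(1.4)
P(1.4) = -7.768000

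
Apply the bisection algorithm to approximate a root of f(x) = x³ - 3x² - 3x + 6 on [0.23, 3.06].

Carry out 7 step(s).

f(x) = x³ - 3x² - 3x + 6
Initial interval: [0.23, 3.06]

Iteration 1:
  c_1 = (0.230000 + 3.060000)/2 = 1.645000
  f(c_1) = f(1.645000) = -2.601664
  f(a) × f(c) < 0, new interval: [0.230000, 1.645000]
Iteration 2:
  c_2 = (0.230000 + 1.645000)/2 = 0.937500
  f(c_2) = f(0.937500) = 1.374756
  f(a) × f(c) ≥ 0, new interval: [0.937500, 1.645000]
Iteration 3:
  c_3 = (0.937500 + 1.645000)/2 = 1.291250
  f(c_3) = f(1.291250) = -0.722794
  f(a) × f(c) < 0, new interval: [0.937500, 1.291250]
Iteration 4:
  c_4 = (0.937500 + 1.291250)/2 = 1.114375
  f(c_4) = f(1.114375) = 0.315246
  f(a) × f(c) ≥ 0, new interval: [1.114375, 1.291250]
Iteration 5:
  c_5 = (1.114375 + 1.291250)/2 = 1.202812
  f(c_5) = f(1.202812) = -0.208533
  f(a) × f(c) < 0, new interval: [1.114375, 1.202812]
Iteration 6:
  c_6 = (1.114375 + 1.202812)/2 = 1.158594
  f(c_6) = f(1.158594) = 0.052426
  f(a) × f(c) ≥ 0, new interval: [1.158594, 1.202812]
Iteration 7:
  c_7 = (1.158594 + 1.202812)/2 = 1.180703
  f(c_7) = f(1.180703) = -0.078318
  f(a) × f(c) < 0, new interval: [1.158594, 1.180703]

After 7 iteration(s), the approximation is c_7 = 1.180703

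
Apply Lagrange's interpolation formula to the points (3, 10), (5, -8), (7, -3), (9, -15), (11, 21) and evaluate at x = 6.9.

Lagrange interpolation formula:
P(x) = Σ yᵢ × Lᵢ(x)
where Lᵢ(x) = Π_{j≠i} (x - xⱼ)/(xᵢ - xⱼ)

L_0(6.9) = (6.9 - 5)/(3 - 5) × (6.9 - 7)/(3 - 7) × (6.9 - 9)/(3 - 9) × (6.9 - 11)/(3 - 11) = -0.004260
L_1(6.9) = (6.9 - 3)/(5 - 3) × (6.9 - 7)/(5 - 7) × (6.9 - 9)/(5 - 9) × (6.9 - 11)/(5 - 11) = 0.034978
L_2(6.9) = (6.9 - 3)/(7 - 3) × (6.9 - 5)/(7 - 5) × (6.9 - 9)/(7 - 9) × (6.9 - 11)/(7 - 11) = 0.996877
L_3(6.9) = (6.9 - 3)/(9 - 3) × (6.9 - 5)/(9 - 5) × (6.9 - 7)/(9 - 7) × (6.9 - 11)/(9 - 11) = -0.031647
L_4(6.9) = (6.9 - 3)/(11 - 3) × (6.9 - 5)/(11 - 5) × (6.9 - 7)/(11 - 7) × (6.9 - 9)/(11 - 9) = 0.004052

P(6.9) = 10×L_0(6.9) + (-8)×L_1(6.9) + (-3)×L_2(6.9) + (-15)×L_3(6.9) + 21×L_4(6.9)
P(6.9) = -2.753254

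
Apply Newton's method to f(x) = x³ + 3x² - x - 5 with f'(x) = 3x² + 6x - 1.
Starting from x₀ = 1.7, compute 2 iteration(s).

f(x) = x³ + 3x² - x - 5
f'(x) = 3x² + 6x - 1
x₀ = 1.7

Newton-Raphson formula: x_{n+1} = x_n - f(x_n)/f'(x_n)

Iteration 1:
  f(1.700000) = 6.883000
  f'(1.700000) = 17.870000
  x_1 = 1.700000 - 6.883000/17.870000 = 1.314829
Iteration 2:
  f(1.314829) = 1.144545
  f'(1.314829) = 12.075304
  x_2 = 1.314829 - 1.144545/12.075304 = 1.220045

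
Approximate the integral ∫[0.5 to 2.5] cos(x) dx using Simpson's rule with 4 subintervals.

f(x) = cos(x)
a = 0.5, b = 2.5, n = 4
h = (b - a)/n = 0.500000

Simpson's rule: (h/3)[f(x₀) + 4f(x₁) + 2f(x₂) + ... + f(xₙ)]

x_0 = 0.5000, f(x_0) = 0.877583, coefficient = 1
x_1 = 1.0000, f(x_1) = 0.540302, coefficient = 4
x_2 = 1.5000, f(x_2) = 0.070737, coefficient = 2
x_3 = 2.0000, f(x_3) = -0.416147, coefficient = 4
x_4 = 2.5000, f(x_4) = -0.801144, coefficient = 1

I ≈ (0.500000/3) × 0.714535 = 0.119089
Exact value: 0.119047
Error: 0.000043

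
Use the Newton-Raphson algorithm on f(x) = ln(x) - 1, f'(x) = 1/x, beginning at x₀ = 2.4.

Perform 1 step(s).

f(x) = ln(x) - 1
f'(x) = 1/x
x₀ = 2.4

Newton-Raphson formula: x_{n+1} = x_n - f(x_n)/f'(x_n)

Iteration 1:
  f(2.400000) = -0.124531
  f'(2.400000) = 0.416667
  x_1 = 2.400000 - (-0.124531)/0.416667 = 2.698875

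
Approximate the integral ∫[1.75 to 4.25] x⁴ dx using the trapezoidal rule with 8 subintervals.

f(x) = x⁴
a = 1.75, b = 4.25, n = 8
h = (b - a)/n = 0.312500

Trapezoidal rule: (h/2)[f(x₀) + 2f(x₁) + 2f(x₂) + ... + f(xₙ)]

x_0 = 1.7500, f(x_0) = 9.378906, coefficient = 1
x_1 = 2.0625, f(x_1) = 18.095718, coefficient = 2
x_2 = 2.3750, f(x_2) = 31.816650, coefficient = 2
x_3 = 2.6875, f(x_3) = 52.166763, coefficient = 2
x_4 = 3.0000, f(x_4) = 81.000000, coefficient = 2
x_5 = 3.3125, f(x_5) = 120.399185, coefficient = 2
x_6 = 3.6250, f(x_6) = 172.676025, coefficient = 2
x_7 = 3.9375, f(x_7) = 240.371109, coefficient = 2
x_8 = 4.2500, f(x_8) = 326.253906, coefficient = 1

I ≈ (0.312500/2) × 1768.683716 = 276.356831
Exact value: 274.033203
Error: 2.323627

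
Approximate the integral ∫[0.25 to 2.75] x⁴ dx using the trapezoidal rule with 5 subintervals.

f(x) = x⁴
a = 0.25, b = 2.75, n = 5
h = (b - a)/n = 0.500000

Trapezoidal rule: (h/2)[f(x₀) + 2f(x₁) + 2f(x₂) + ... + f(xₙ)]

x_0 = 0.2500, f(x_0) = 0.003906, coefficient = 1
x_1 = 0.7500, f(x_1) = 0.316406, coefficient = 2
x_2 = 1.2500, f(x_2) = 2.441406, coefficient = 2
x_3 = 1.7500, f(x_3) = 9.378906, coefficient = 2
x_4 = 2.2500, f(x_4) = 25.628906, coefficient = 2
x_5 = 2.7500, f(x_5) = 57.191406, coefficient = 1

I ≈ (0.500000/2) × 132.726562 = 33.181641
Exact value: 31.455078
Error: 1.726562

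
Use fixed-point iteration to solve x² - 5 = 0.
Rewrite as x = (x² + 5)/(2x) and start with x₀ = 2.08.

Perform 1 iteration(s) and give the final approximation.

Equation: x² - 5 = 0
Fixed-point form: x = (x² + 5)/(2x)
x₀ = 2.08

x_1 = g(2.080000) = 2.241923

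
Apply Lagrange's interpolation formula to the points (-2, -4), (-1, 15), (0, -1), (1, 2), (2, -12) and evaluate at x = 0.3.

Lagrange interpolation formula:
P(x) = Σ yᵢ × Lᵢ(x)
where Lᵢ(x) = Π_{j≠i} (x - xⱼ)/(xᵢ - xⱼ)

L_0(0.3) = (0.3 - (-1))/(-2 - (-1)) × (0.3 - 0)/(-2 - 0) × (0.3 - 1)/(-2 - 1) × (0.3 - 2)/(-2 - 2) = 0.019338
L_1(0.3) = (0.3 - (-2))/(-1 - (-2)) × (0.3 - 0)/(-1 - 0) × (0.3 - 1)/(-1 - 1) × (0.3 - 2)/(-1 - 2) = -0.136850
L_2(0.3) = (0.3 - (-2))/(0 - (-2)) × (0.3 - (-1))/(0 - (-1)) × (0.3 - 1)/(0 - 1) × (0.3 - 2)/(0 - 2) = 0.889525
L_3(0.3) = (0.3 - (-2))/(1 - (-2)) × (0.3 - (-1))/(1 - (-1)) × (0.3 - 0)/(1 - 0) × (0.3 - 2)/(1 - 2) = 0.254150
L_4(0.3) = (0.3 - (-2))/(2 - (-2)) × (0.3 - (-1))/(2 - (-1)) × (0.3 - 0)/(2 - 0) × (0.3 - 1)/(2 - 1) = -0.026162

P(0.3) = (-4)×L_0(0.3) + 15×L_1(0.3) + (-1)×L_2(0.3) + 2×L_3(0.3) + (-12)×L_4(0.3)
P(0.3) = -2.197375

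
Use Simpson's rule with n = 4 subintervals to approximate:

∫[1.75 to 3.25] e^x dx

f(x) = e^x
a = 1.75, b = 3.25, n = 4
h = (b - a)/n = 0.375000

Simpson's rule: (h/3)[f(x₀) + 4f(x₁) + 2f(x₂) + ... + f(xₙ)]

x_0 = 1.7500, f(x_0) = 5.754603, coefficient = 1
x_1 = 2.1250, f(x_1) = 8.372897, coefficient = 4
x_2 = 2.5000, f(x_2) = 12.182494, coefficient = 2
x_3 = 2.8750, f(x_3) = 17.725424, coefficient = 4
x_4 = 3.2500, f(x_4) = 25.790340, coefficient = 1

I ≈ (0.375000/3) × 160.303217 = 20.037902
Exact value: 20.035737
Error: 0.002165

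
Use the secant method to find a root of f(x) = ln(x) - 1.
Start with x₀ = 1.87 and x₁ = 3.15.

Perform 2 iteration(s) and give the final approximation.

f(x) = ln(x) - 1
x₀ = 1.87, x₁ = 3.15

Secant formula: x_{n+1} = x_n - f(x_n)(x_n - x_{n-1})/(f(x_n) - f(x_{n-1}))

Iteration 1:
  f(1.870000) = -0.374062
  f(3.150000) = 0.147402
  x_2 = 3.150000 - 0.147402×(3.150000 - 1.870000)/(0.147402 - (-0.374062))
       = 2.788182
Iteration 2:
  f(3.150000) = 0.147402
  f(2.788182) = 0.025390
  x_3 = 2.788182 - 0.025390×(2.788182 - 3.150000)/(0.025390 - 0.147402)
       = 2.712891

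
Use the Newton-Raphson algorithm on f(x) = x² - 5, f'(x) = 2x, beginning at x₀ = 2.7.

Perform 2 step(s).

f(x) = x² - 5
f'(x) = 2x
x₀ = 2.7

Newton-Raphson formula: x_{n+1} = x_n - f(x_n)/f'(x_n)

Iteration 1:
  f(2.700000) = 2.290000
  f'(2.700000) = 5.400000
  x_1 = 2.700000 - 2.290000/5.400000 = 2.275926
Iteration 2:
  f(2.275926) = 0.179839
  f'(2.275926) = 4.551852
  x_2 = 2.275926 - 0.179839/4.551852 = 2.236417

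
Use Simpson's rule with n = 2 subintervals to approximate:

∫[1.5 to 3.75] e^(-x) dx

f(x) = e^(-x)
a = 1.5, b = 3.75, n = 2
h = (b - a)/n = 1.125000

Simpson's rule: (h/3)[f(x₀) + 4f(x₁) + 2f(x₂) + ... + f(xₙ)]

x_0 = 1.5000, f(x_0) = 0.223130, coefficient = 1
x_1 = 2.6250, f(x_1) = 0.072440, coefficient = 4
x_2 = 3.7500, f(x_2) = 0.023518, coefficient = 1

I ≈ (1.125000/3) × 0.536407 = 0.201153
Exact value: 0.199612
Error: 0.001540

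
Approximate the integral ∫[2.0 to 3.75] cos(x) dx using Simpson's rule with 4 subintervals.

f(x) = cos(x)
a = 2.0, b = 3.75, n = 4
h = (b - a)/n = 0.437500

Simpson's rule: (h/3)[f(x₀) + 4f(x₁) + 2f(x₂) + ... + f(xₙ)]

x_0 = 2.0000, f(x_0) = -0.416147, coefficient = 1
x_1 = 2.4375, f(x_1) = -0.762199, coefficient = 4
x_2 = 2.8750, f(x_2) = -0.964674, coefficient = 2
x_3 = 3.3125, f(x_3) = -0.985431, coefficient = 4
x_4 = 3.7500, f(x_4) = -0.820559, coefficient = 1

I ≈ (0.437500/3) × -10.156575 = -1.481167
Exact value: -1.480859
Error: 0.000308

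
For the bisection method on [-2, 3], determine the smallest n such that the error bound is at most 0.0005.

We need (b-a)/2^n ≤ 0.0005
(3 - (-2))/2^n ≤ 0.0005
5/2^n ≤ 0.0005
2^n ≥ 10000
n ≥ log₂(10000) = 13.29
n ≥ 14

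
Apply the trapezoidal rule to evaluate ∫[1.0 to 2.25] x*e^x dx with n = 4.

f(x) = x*e^x
a = 1.0, b = 2.25, n = 4
h = (b - a)/n = 0.312500

Trapezoidal rule: (h/2)[f(x₀) + 2f(x₁) + 2f(x₂) + ... + f(xₙ)]

x_0 = 1.0000, f(x_0) = 2.718282, coefficient = 1
x_1 = 1.3125, f(x_1) = 4.876529, coefficient = 2
x_2 = 1.6250, f(x_2) = 8.252431, coefficient = 2
x_3 = 1.9375, f(x_3) = 13.448916, coefficient = 2
x_4 = 2.2500, f(x_4) = 21.347406, coefficient = 1

I ≈ (0.312500/2) × 77.221439 = 12.065850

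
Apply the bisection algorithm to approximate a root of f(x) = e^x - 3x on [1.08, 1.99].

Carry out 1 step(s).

f(x) = e^x - 3x
Initial interval: [1.08, 1.99]

Iteration 1:
  c_1 = (1.080000 + 1.990000)/2 = 1.535000
  f(c_1) = f(1.535000) = 0.036326
  f(a) × f(c) < 0, new interval: [1.080000, 1.535000]

After 1 iteration(s), the approximation is c_1 = 1.535000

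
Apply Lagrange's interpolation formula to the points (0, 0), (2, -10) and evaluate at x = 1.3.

Lagrange interpolation formula:
P(x) = Σ yᵢ × Lᵢ(x)
where Lᵢ(x) = Π_{j≠i} (x - xⱼ)/(xᵢ - xⱼ)

L_0(1.3) = (1.3 - 2)/(0 - 2) = 0.350000
L_1(1.3) = (1.3 - 0)/(2 - 0) = 0.650000

P(1.3) = 0×L_0(1.3) + (-10)×L_1(1.3)
P(1.3) = -6.500000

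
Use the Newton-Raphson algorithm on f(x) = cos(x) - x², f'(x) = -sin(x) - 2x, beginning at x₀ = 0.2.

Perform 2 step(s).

f(x) = cos(x) - x²
f'(x) = -sin(x) - 2x
x₀ = 0.2

Newton-Raphson formula: x_{n+1} = x_n - f(x_n)/f'(x_n)

Iteration 1:
  f(0.200000) = 0.940067
  f'(0.200000) = -0.598669
  x_1 = 0.200000 - 0.940067/(-0.598669) = 1.770260
Iteration 2:
  f(1.770260) = -3.331965
  f'(1.770260) = -4.520693
  x_2 = 1.770260 - (-3.331965)/(-4.520693) = 1.033213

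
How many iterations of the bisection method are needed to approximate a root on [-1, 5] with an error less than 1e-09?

We need (b-a)/2^n ≤ 1e-09
(5 - (-1))/2^n ≤ 1e-09
6/2^n ≤ 1e-09
2^n ≥ 6000000000
n ≥ log₂(6000000000) = 32.48
n ≥ 33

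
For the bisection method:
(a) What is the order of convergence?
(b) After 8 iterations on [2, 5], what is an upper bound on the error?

(a) Bisection has linear (order 1) convergence; the error is halved each step.

(b) Error bound = (b-a)/2^n = (5 - 2)/2^{8}
    = 3/2^{8}

(a) 1 (linear); (b) error ≤ 1.17e-02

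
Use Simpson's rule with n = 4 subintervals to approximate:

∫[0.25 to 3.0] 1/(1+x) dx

f(x) = 1/(1+x)
a = 0.25, b = 3.0, n = 4
h = (b - a)/n = 0.687500

Simpson's rule: (h/3)[f(x₀) + 4f(x₁) + 2f(x₂) + ... + f(xₙ)]

x_0 = 0.2500, f(x_0) = 0.800000, coefficient = 1
x_1 = 0.9375, f(x_1) = 0.516129, coefficient = 4
x_2 = 1.6250, f(x_2) = 0.380952, coefficient = 2
x_3 = 2.3125, f(x_3) = 0.301887, coefficient = 4
x_4 = 3.0000, f(x_4) = 0.250000, coefficient = 1

I ≈ (0.687500/3) × 5.083968 = 1.165076
Exact value: 1.163151
Error: 0.001925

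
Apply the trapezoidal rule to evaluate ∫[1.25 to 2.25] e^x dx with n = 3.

f(x) = e^x
a = 1.25, b = 2.25, n = 3
h = (b - a)/n = 0.333333

Trapezoidal rule: (h/2)[f(x₀) + 2f(x₁) + 2f(x₂) + ... + f(xₙ)]

x_0 = 1.2500, f(x_0) = 3.490343, coefficient = 1
x_1 = 1.5833, f(x_1) = 4.871166, coefficient = 2
x_2 = 1.9167, f(x_2) = 6.798260, coefficient = 2
x_3 = 2.2500, f(x_3) = 9.487736, coefficient = 1

I ≈ (0.333333/2) × 36.316930 = 6.052822
Exact value: 5.997393
Error: 0.055429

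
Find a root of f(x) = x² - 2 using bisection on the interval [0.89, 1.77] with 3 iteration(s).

f(x) = x² - 2
Initial interval: [0.89, 1.77]

Iteration 1:
  c_1 = (0.890000 + 1.770000)/2 = 1.330000
  f(c_1) = f(1.330000) = -0.231100
  f(a) × f(c) ≥ 0, new interval: [1.330000, 1.770000]
Iteration 2:
  c_2 = (1.330000 + 1.770000)/2 = 1.550000
  f(c_2) = f(1.550000) = 0.402500
  f(a) × f(c) < 0, new interval: [1.330000, 1.550000]
Iteration 3:
  c_3 = (1.330000 + 1.550000)/2 = 1.440000
  f(c_3) = f(1.440000) = 0.073600
  f(a) × f(c) < 0, new interval: [1.330000, 1.440000]

After 3 iteration(s), the approximation is c_3 = 1.440000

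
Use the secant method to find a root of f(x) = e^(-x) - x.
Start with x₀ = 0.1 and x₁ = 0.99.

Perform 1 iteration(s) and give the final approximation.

f(x) = e^(-x) - x
x₀ = 0.1, x₁ = 0.99

Secant formula: x_{n+1} = x_n - f(x_n)(x_n - x_{n-1})/(f(x_n) - f(x_{n-1}))

Iteration 1:
  f(0.100000) = 0.804837
  f(0.990000) = -0.618423
  x_2 = 0.990000 - (-0.618423)×(0.990000 - 0.100000)/(-0.618423 - 0.804837)
       = 0.603285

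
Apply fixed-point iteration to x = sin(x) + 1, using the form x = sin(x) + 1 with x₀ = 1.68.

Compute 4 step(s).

Equation: x = sin(x) + 1
Fixed-point form: x = sin(x) + 1
x₀ = 1.68

x_1 = g(1.680000) = 1.994043
x_2 = g(1.994043) = 1.911760
x_3 = g(1.911760) = 1.942433
x_4 = g(1.942433) = 1.931734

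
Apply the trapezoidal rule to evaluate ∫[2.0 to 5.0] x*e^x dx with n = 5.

f(x) = x*e^x
a = 2.0, b = 5.0, n = 5
h = (b - a)/n = 0.600000

Trapezoidal rule: (h/2)[f(x₀) + 2f(x₁) + 2f(x₂) + ... + f(xₙ)]

x_0 = 2.0000, f(x_0) = 14.778112, coefficient = 1
x_1 = 2.6000, f(x_1) = 35.005719, coefficient = 2
x_2 = 3.2000, f(x_2) = 78.504097, coefficient = 2
x_3 = 3.8000, f(x_3) = 169.864501, coefficient = 2
x_4 = 4.4000, f(x_4) = 358.383822, coefficient = 2
x_5 = 5.0000, f(x_5) = 742.065796, coefficient = 1

I ≈ (0.600000/2) × 2040.360185 = 612.108056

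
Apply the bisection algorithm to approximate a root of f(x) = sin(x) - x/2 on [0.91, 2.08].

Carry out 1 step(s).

f(x) = sin(x) - x/2
Initial interval: [0.91, 2.08]

Iteration 1:
  c_1 = (0.910000 + 2.080000)/2 = 1.495000
  f(c_1) = f(1.495000) = 0.249629
  f(a) × f(c) ≥ 0, new interval: [1.495000, 2.080000]

After 1 iteration(s), the approximation is c_1 = 1.495000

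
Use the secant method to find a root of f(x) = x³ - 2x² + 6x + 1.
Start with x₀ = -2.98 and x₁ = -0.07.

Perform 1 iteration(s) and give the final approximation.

f(x) = x³ - 2x² + 6x + 1
x₀ = -2.98, x₁ = -0.07

Secant formula: x_{n+1} = x_n - f(x_n)(x_n - x_{n-1})/(f(x_n) - f(x_{n-1}))

Iteration 1:
  f(-2.980000) = -61.104392
  f(-0.070000) = 0.569857
  x_2 = -0.070000 - 0.569857×(-0.070000 - (-2.980000))/(0.569857 - (-61.104392))
       = -0.096888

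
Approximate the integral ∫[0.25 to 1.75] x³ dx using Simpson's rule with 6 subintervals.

f(x) = x³
a = 0.25, b = 1.75, n = 6
h = (b - a)/n = 0.250000

Simpson's rule: (h/3)[f(x₀) + 4f(x₁) + 2f(x₂) + ... + f(xₙ)]

x_0 = 0.2500, f(x_0) = 0.015625, coefficient = 1
x_1 = 0.5000, f(x_1) = 0.125000, coefficient = 4
x_2 = 0.7500, f(x_2) = 0.421875, coefficient = 2
x_3 = 1.0000, f(x_3) = 1.000000, coefficient = 4
x_4 = 1.2500, f(x_4) = 1.953125, coefficient = 2
x_5 = 1.5000, f(x_5) = 3.375000, coefficient = 4
x_6 = 1.7500, f(x_6) = 5.359375, coefficient = 1

I ≈ (0.250000/3) × 28.125000 = 2.343750
Exact value: 2.343750
Error: 0.000000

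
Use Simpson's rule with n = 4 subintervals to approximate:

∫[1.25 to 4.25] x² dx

f(x) = x²
a = 1.25, b = 4.25, n = 4
h = (b - a)/n = 0.750000

Simpson's rule: (h/3)[f(x₀) + 4f(x₁) + 2f(x₂) + ... + f(xₙ)]

x_0 = 1.2500, f(x_0) = 1.562500, coefficient = 1
x_1 = 2.0000, f(x_1) = 4.000000, coefficient = 4
x_2 = 2.7500, f(x_2) = 7.562500, coefficient = 2
x_3 = 3.5000, f(x_3) = 12.250000, coefficient = 4
x_4 = 4.2500, f(x_4) = 18.062500, coefficient = 1

I ≈ (0.750000/3) × 99.750000 = 24.937500
Exact value: 24.937500
Error: 0.000000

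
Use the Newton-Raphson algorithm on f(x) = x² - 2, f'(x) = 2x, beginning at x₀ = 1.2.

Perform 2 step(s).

f(x) = x² - 2
f'(x) = 2x
x₀ = 1.2

Newton-Raphson formula: x_{n+1} = x_n - f(x_n)/f'(x_n)

Iteration 1:
  f(1.200000) = -0.560000
  f'(1.200000) = 2.400000
  x_1 = 1.200000 - (-0.560000)/2.400000 = 1.433333
Iteration 2:
  f(1.433333) = 0.054444
  f'(1.433333) = 2.866667
  x_2 = 1.433333 - 0.054444/2.866667 = 1.414341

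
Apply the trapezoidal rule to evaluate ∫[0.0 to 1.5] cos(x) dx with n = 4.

f(x) = cos(x)
a = 0.0, b = 1.5, n = 4
h = (b - a)/n = 0.375000

Trapezoidal rule: (h/2)[f(x₀) + 2f(x₁) + 2f(x₂) + ... + f(xₙ)]

x_0 = 0.0000, f(x_0) = 1.000000, coefficient = 1
x_1 = 0.3750, f(x_1) = 0.930508, coefficient = 2
x_2 = 0.7500, f(x_2) = 0.731689, coefficient = 2
x_3 = 1.1250, f(x_3) = 0.431177, coefficient = 2
x_4 = 1.5000, f(x_4) = 0.070737, coefficient = 1

I ≈ (0.375000/2) × 5.257483 = 0.985778
Exact value: 0.997495
Error: 0.011717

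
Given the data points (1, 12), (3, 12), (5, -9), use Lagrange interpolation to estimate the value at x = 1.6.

Lagrange interpolation formula:
P(x) = Σ yᵢ × Lᵢ(x)
where Lᵢ(x) = Π_{j≠i} (x - xⱼ)/(xᵢ - xⱼ)

L_0(1.6) = (1.6 - 3)/(1 - 3) × (1.6 - 5)/(1 - 5) = 0.595000
L_1(1.6) = (1.6 - 1)/(3 - 1) × (1.6 - 5)/(3 - 5) = 0.510000
L_2(1.6) = (1.6 - 1)/(5 - 1) × (1.6 - 3)/(5 - 3) = -0.105000

P(1.6) = 12×L_0(1.6) + 12×L_1(1.6) + (-9)×L_2(1.6)
P(1.6) = 14.205000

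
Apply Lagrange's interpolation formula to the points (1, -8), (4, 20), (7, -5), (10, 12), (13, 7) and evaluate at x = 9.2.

Lagrange interpolation formula:
P(x) = Σ yᵢ × Lᵢ(x)
where Lᵢ(x) = Π_{j≠i} (x - xⱼ)/(xᵢ - xⱼ)

L_0(9.2) = (9.2 - 4)/(1 - 4) × (9.2 - 7)/(1 - 7) × (9.2 - 10)/(1 - 10) × (9.2 - 13)/(1 - 13) = 0.017890
L_1(9.2) = (9.2 - 1)/(4 - 1) × (9.2 - 7)/(4 - 7) × (9.2 - 10)/(4 - 10) × (9.2 - 13)/(4 - 13) = -0.112843
L_2(9.2) = (9.2 - 1)/(7 - 1) × (9.2 - 4)/(7 - 4) × (9.2 - 10)/(7 - 10) × (9.2 - 13)/(7 - 13) = 0.400079
L_3(9.2) = (9.2 - 1)/(10 - 1) × (9.2 - 4)/(10 - 4) × (9.2 - 7)/(10 - 7) × (9.2 - 13)/(10 - 13) = 0.733478
L_4(9.2) = (9.2 - 1)/(13 - 1) × (9.2 - 4)/(13 - 4) × (9.2 - 7)/(13 - 7) × (9.2 - 10)/(13 - 10) = -0.038604

P(9.2) = (-8)×L_0(9.2) + 20×L_1(9.2) + (-5)×L_2(9.2) + 12×L_3(9.2) + 7×L_4(9.2)
P(9.2) = 4.131141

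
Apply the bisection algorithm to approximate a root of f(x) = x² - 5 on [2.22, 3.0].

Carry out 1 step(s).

f(x) = x² - 5
Initial interval: [2.22, 3.0]

Iteration 1:
  c_1 = (2.220000 + 3.000000)/2 = 2.610000
  f(c_1) = f(2.610000) = 1.812100
  f(a) × f(c) < 0, new interval: [2.220000, 2.610000]

After 1 iteration(s), the approximation is c_1 = 2.610000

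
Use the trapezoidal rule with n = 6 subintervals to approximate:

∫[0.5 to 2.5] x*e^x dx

f(x) = x*e^x
a = 0.5, b = 2.5, n = 6
h = (b - a)/n = 0.333333

Trapezoidal rule: (h/2)[f(x₀) + 2f(x₁) + 2f(x₂) + ... + f(xₙ)]

x_0 = 0.5000, f(x_0) = 0.824361, coefficient = 1
x_1 = 0.8333, f(x_1) = 1.917480, coefficient = 2
x_2 = 1.1667, f(x_2) = 3.746482, coefficient = 2
x_3 = 1.5000, f(x_3) = 6.722534, coefficient = 2
x_4 = 1.8333, f(x_4) = 11.466952, coefficient = 2
x_5 = 2.1667, f(x_5) = 18.913133, coefficient = 2
x_6 = 2.5000, f(x_6) = 30.456235, coefficient = 1

I ≈ (0.333333/2) × 116.813757 = 19.468959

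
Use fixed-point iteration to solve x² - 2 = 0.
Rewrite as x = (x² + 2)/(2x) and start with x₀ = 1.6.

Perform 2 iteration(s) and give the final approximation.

Equation: x² - 2 = 0
Fixed-point form: x = (x² + 2)/(2x)
x₀ = 1.6

x_1 = g(1.600000) = 1.425000
x_2 = g(1.425000) = 1.414254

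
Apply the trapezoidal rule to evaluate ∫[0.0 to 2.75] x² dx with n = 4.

f(x) = x²
a = 0.0, b = 2.75, n = 4
h = (b - a)/n = 0.687500

Trapezoidal rule: (h/2)[f(x₀) + 2f(x₁) + 2f(x₂) + ... + f(xₙ)]

x_0 = 0.0000, f(x_0) = 0.000000, coefficient = 1
x_1 = 0.6875, f(x_1) = 0.472656, coefficient = 2
x_2 = 1.3750, f(x_2) = 1.890625, coefficient = 2
x_3 = 2.0625, f(x_3) = 4.253906, coefficient = 2
x_4 = 2.7500, f(x_4) = 7.562500, coefficient = 1

I ≈ (0.687500/2) × 20.796875 = 7.148926
Exact value: 6.932292
Error: 0.216634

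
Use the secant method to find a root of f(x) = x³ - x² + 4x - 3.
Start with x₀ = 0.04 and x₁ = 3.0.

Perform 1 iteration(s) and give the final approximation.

f(x) = x³ - x² + 4x - 3
x₀ = 0.04, x₁ = 3.0

Secant formula: x_{n+1} = x_n - f(x_n)(x_n - x_{n-1})/(f(x_n) - f(x_{n-1}))

Iteration 1:
  f(0.040000) = -2.841536
  f(3.000000) = 27.000000
  x_2 = 3.000000 - 27.000000×(3.000000 - 0.040000)/(27.000000 - (-2.841536))
       = 0.321854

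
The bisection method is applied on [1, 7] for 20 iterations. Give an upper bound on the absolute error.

Bisection error bound: |error| ≤ (b-a)/2^n
|error| ≤ (7 - 1)/2^20 = 6/2^20
|error| ≤ 0.0000057220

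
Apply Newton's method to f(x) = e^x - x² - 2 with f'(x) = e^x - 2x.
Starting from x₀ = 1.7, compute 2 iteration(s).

f(x) = e^x - x² - 2
f'(x) = e^x - 2x
x₀ = 1.7

Newton-Raphson formula: x_{n+1} = x_n - f(x_n)/f'(x_n)

Iteration 1:
  f(1.700000) = 0.583947
  f'(1.700000) = 2.073947
  x_1 = 1.700000 - 0.583947/2.073947 = 1.418437
Iteration 2:
  f(1.418437) = 0.118695
  f'(1.418437) = 1.293785
  x_2 = 1.418437 - 0.118695/1.293785 = 1.326694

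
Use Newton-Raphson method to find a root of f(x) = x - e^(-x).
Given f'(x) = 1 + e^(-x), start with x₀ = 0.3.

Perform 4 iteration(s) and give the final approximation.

f(x) = x - e^(-x)
f'(x) = 1 + e^(-x)
x₀ = 0.3

Newton-Raphson formula: x_{n+1} = x_n - f(x_n)/f'(x_n)

Iteration 1:
  f(0.300000) = -0.440818
  f'(0.300000) = 1.740818
  x_1 = 0.300000 - (-0.440818)/1.740818 = 0.553225
Iteration 2:
  f(0.553225) = -0.021868
  f'(0.553225) = 1.575092
  x_2 = 0.553225 - (-0.021868)/1.575092 = 0.567108
Iteration 3:
  f(0.567108) = -0.000055
  f'(0.567108) = 1.567163
  x_3 = 0.567108 - (-0.000055)/1.567163 = 0.567143
Iteration 4:
  f(0.567143) = 0.000000
  f'(0.567143) = 1.567143
  x_4 = 0.567143 - 0.000000/1.567143 = 0.567143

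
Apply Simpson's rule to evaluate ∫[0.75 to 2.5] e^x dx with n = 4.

f(x) = e^x
a = 0.75, b = 2.5, n = 4
h = (b - a)/n = 0.437500

Simpson's rule: (h/3)[f(x₀) + 4f(x₁) + 2f(x₂) + ... + f(xₙ)]

x_0 = 0.7500, f(x_0) = 2.117000, coefficient = 1
x_1 = 1.1875, f(x_1) = 3.278874, coefficient = 4
x_2 = 1.6250, f(x_2) = 5.078419, coefficient = 2
x_3 = 2.0625, f(x_3) = 7.865609, coefficient = 4
x_4 = 2.5000, f(x_4) = 12.182494, coefficient = 1

I ≈ (0.437500/3) × 69.034264 = 10.067497
Exact value: 10.065494
Error: 0.002003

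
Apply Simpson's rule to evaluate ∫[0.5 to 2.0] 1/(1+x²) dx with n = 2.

f(x) = 1/(1+x²)
a = 0.5, b = 2.0, n = 2
h = (b - a)/n = 0.750000

Simpson's rule: (h/3)[f(x₀) + 4f(x₁) + 2f(x₂) + ... + f(xₙ)]

x_0 = 0.5000, f(x_0) = 0.800000, coefficient = 1
x_1 = 1.2500, f(x_1) = 0.390244, coefficient = 4
x_2 = 2.0000, f(x_2) = 0.200000, coefficient = 1

I ≈ (0.750000/3) × 2.560976 = 0.640244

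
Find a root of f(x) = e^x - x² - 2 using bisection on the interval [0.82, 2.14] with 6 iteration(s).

f(x) = e^x - x² - 2
Initial interval: [0.82, 2.14]

Iteration 1:
  c_1 = (0.820000 + 2.140000)/2 = 1.480000
  f(c_1) = f(1.480000) = 0.202546
  f(a) × f(c) < 0, new interval: [0.820000, 1.480000]
Iteration 2:
  c_2 = (0.820000 + 1.480000)/2 = 1.150000
  f(c_2) = f(1.150000) = -0.164307
  f(a) × f(c) ≥ 0, new interval: [1.150000, 1.480000]
Iteration 3:
  c_3 = (1.150000 + 1.480000)/2 = 1.315000
  f(c_3) = f(1.315000) = -0.004474
  f(a) × f(c) ≥ 0, new interval: [1.315000, 1.480000]
Iteration 4:
  c_4 = (1.315000 + 1.480000)/2 = 1.397500
  f(c_4) = f(1.397500) = 0.092068
  f(a) × f(c) < 0, new interval: [1.315000, 1.397500]
Iteration 5:
  c_5 = (1.315000 + 1.397500)/2 = 1.356250
  f(c_5) = f(1.356250) = 0.042196
  f(a) × f(c) < 0, new interval: [1.315000, 1.356250]
Iteration 6:
  c_6 = (1.315000 + 1.356250)/2 = 1.335625
  f(c_6) = f(1.335625) = 0.018478
  f(a) × f(c) < 0, new interval: [1.315000, 1.335625]

After 6 iteration(s), the approximation is c_6 = 1.335625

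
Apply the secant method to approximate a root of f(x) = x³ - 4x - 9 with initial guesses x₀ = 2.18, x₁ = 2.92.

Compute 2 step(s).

f(x) = x³ - 4x - 9
x₀ = 2.18, x₁ = 2.92

Secant formula: x_{n+1} = x_n - f(x_n)(x_n - x_{n-1})/(f(x_n) - f(x_{n-1}))

Iteration 1:
  f(2.180000) = -7.359768
  f(2.920000) = 4.217088
  x_2 = 2.920000 - 4.217088×(2.920000 - 2.180000)/(4.217088 - (-7.359768))
       = 2.650441
Iteration 2:
  f(2.920000) = 4.217088
  f(2.650441) = -0.982846
  x_3 = 2.650441 - (-0.982846)×(2.650441 - 2.920000)/(-0.982846 - 4.217088)
       = 2.701391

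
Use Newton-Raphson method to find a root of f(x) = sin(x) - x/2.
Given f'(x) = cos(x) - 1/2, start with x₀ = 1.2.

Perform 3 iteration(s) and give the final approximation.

f(x) = sin(x) - x/2
f'(x) = cos(x) - 1/2
x₀ = 1.2

Newton-Raphson formula: x_{n+1} = x_n - f(x_n)/f'(x_n)

Iteration 1:
  f(1.200000) = 0.332039
  f'(1.200000) = -0.137642
  x_1 = 1.200000 - 0.332039/(-0.137642) = 3.612334
Iteration 2:
  f(3.612334) = -2.259714
  f'(3.612334) = -1.391232
  x_2 = 3.612334 - (-2.259714)/(-1.391232) = 1.988080
Iteration 3:
  f(1.988080) = -0.079847
  f'(1.988080) = -0.905279
  x_3 = 1.988080 - (-0.079847)/(-0.905279) = 1.899879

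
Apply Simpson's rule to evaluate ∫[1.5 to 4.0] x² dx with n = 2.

f(x) = x²
a = 1.5, b = 4.0, n = 2
h = (b - a)/n = 1.250000

Simpson's rule: (h/3)[f(x₀) + 4f(x₁) + 2f(x₂) + ... + f(xₙ)]

x_0 = 1.5000, f(x_0) = 2.250000, coefficient = 1
x_1 = 2.7500, f(x_1) = 7.562500, coefficient = 4
x_2 = 4.0000, f(x_2) = 16.000000, coefficient = 1

I ≈ (1.250000/3) × 48.500000 = 20.208333
Exact value: 20.208333
Error: 0.000000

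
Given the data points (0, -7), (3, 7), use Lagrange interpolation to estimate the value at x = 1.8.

Lagrange interpolation formula:
P(x) = Σ yᵢ × Lᵢ(x)
where Lᵢ(x) = Π_{j≠i} (x - xⱼ)/(xᵢ - xⱼ)

L_0(1.8) = (1.8 - 3)/(0 - 3) = 0.400000
L_1(1.8) = (1.8 - 0)/(3 - 0) = 0.600000

P(1.8) = (-7)×L_0(1.8) + 7×L_1(1.8)
P(1.8) = 1.400000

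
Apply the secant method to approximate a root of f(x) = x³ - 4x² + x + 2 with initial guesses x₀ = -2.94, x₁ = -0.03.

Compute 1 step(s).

f(x) = x³ - 4x² + x + 2
x₀ = -2.94, x₁ = -0.03

Secant formula: x_{n+1} = x_n - f(x_n)(x_n - x_{n-1})/(f(x_n) - f(x_{n-1}))

Iteration 1:
  f(-2.940000) = -60.926584
  f(-0.030000) = 1.966373
  x_2 = -0.030000 - 1.966373×(-0.030000 - (-2.940000))/(1.966373 - (-60.926584))
       = -0.120982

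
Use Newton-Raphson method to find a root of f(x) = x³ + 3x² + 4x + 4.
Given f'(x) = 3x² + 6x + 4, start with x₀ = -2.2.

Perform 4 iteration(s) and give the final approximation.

f(x) = x³ + 3x² + 4x + 4
f'(x) = 3x² + 6x + 4
x₀ = -2.2

Newton-Raphson formula: x_{n+1} = x_n - f(x_n)/f'(x_n)

Iteration 1:
  f(-2.200000) = -0.928000
  f'(-2.200000) = 5.320000
  x_1 = -2.200000 - (-0.928000)/5.320000 = -2.025564
Iteration 2:
  f(-2.025564) = -0.104233
  f'(-2.025564) = 4.155344
  x_2 = -2.025564 - (-0.104233)/4.155344 = -2.000480
Iteration 3:
  f(-2.000480) = -0.001920
  f'(-2.000480) = 4.002880
  x_3 = -2.000480 - (-0.001920)/4.002880 = -2.000000
Iteration 4:
  f(-2.000000) = -0.000001
  f'(-2.000000) = 4.000001
  x_4 = -2.000000 - (-0.000001)/4.000001 = -2.000000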